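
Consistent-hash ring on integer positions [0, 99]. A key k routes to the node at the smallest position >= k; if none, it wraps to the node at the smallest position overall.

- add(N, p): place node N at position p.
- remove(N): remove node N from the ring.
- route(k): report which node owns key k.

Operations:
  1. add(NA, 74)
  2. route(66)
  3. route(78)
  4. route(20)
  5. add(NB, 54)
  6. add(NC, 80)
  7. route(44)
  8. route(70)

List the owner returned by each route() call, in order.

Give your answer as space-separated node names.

Answer: NA NA NA NB NA

Derivation:
Op 1: add NA@74 -> ring=[74:NA]
Op 2: route key 66: smallest pos >= 66 is 74 -> NA
Op 3: route key 78: none >= 78, wrap to smallest pos 74 -> NA
Op 4: route key 20: smallest pos >= 20 is 74 -> NA
Op 5: add NB@54 -> ring=[54:NB,74:NA]
Op 6: add NC@80 -> ring=[54:NB,74:NA,80:NC]
Op 7: route key 44: smallest pos >= 44 is 54 -> NB
Op 8: route key 70: smallest pos >= 70 is 74 -> NA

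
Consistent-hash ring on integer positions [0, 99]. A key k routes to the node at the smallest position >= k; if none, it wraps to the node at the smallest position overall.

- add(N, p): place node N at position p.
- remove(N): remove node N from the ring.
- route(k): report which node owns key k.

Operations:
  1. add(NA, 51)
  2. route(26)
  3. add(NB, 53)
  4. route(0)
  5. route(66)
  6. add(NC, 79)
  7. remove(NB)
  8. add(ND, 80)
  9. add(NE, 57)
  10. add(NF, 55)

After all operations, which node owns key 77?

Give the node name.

Answer: NC

Derivation:
Op 1: add NA@51 -> ring=[51:NA]
Op 2: route key 26: smallest pos >= 26 is 51 -> NA
Op 3: add NB@53 -> ring=[51:NA,53:NB]
Op 4: route key 0: smallest pos >= 0 is 51 -> NA
Op 5: route key 66: none >= 66, wrap to smallest pos 51 -> NA
Op 6: add NC@79 -> ring=[51:NA,53:NB,79:NC]
Op 7: remove NB -> ring=[51:NA,79:NC]
Op 8: add ND@80 -> ring=[51:NA,79:NC,80:ND]
Op 9: add NE@57 -> ring=[51:NA,57:NE,79:NC,80:ND]
Op 10: add NF@55 -> ring=[51:NA,55:NF,57:NE,79:NC,80:ND]
Final route key 77: smallest pos >= 77 is 79 -> NC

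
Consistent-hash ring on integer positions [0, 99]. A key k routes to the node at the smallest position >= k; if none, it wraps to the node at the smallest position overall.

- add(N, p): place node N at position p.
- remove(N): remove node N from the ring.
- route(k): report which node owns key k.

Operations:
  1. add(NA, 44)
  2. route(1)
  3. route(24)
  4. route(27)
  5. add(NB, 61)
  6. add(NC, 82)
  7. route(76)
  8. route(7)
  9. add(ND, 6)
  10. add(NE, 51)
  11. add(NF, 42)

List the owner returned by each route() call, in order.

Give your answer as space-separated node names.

Op 1: add NA@44 -> ring=[44:NA]
Op 2: route key 1: smallest pos >= 1 is 44 -> NA
Op 3: route key 24: smallest pos >= 24 is 44 -> NA
Op 4: route key 27: smallest pos >= 27 is 44 -> NA
Op 5: add NB@61 -> ring=[44:NA,61:NB]
Op 6: add NC@82 -> ring=[44:NA,61:NB,82:NC]
Op 7: route key 76: smallest pos >= 76 is 82 -> NC
Op 8: route key 7: smallest pos >= 7 is 44 -> NA
Op 9: add ND@6 -> ring=[6:ND,44:NA,61:NB,82:NC]
Op 10: add NE@51 -> ring=[6:ND,44:NA,51:NE,61:NB,82:NC]
Op 11: add NF@42 -> ring=[6:ND,42:NF,44:NA,51:NE,61:NB,82:NC]

Answer: NA NA NA NC NA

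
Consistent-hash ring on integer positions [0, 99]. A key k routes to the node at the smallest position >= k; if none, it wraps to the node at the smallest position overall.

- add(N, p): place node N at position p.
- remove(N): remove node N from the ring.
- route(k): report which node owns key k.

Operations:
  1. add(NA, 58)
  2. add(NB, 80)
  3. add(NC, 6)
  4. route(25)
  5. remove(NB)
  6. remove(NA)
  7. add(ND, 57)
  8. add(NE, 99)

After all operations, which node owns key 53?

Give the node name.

Answer: ND

Derivation:
Op 1: add NA@58 -> ring=[58:NA]
Op 2: add NB@80 -> ring=[58:NA,80:NB]
Op 3: add NC@6 -> ring=[6:NC,58:NA,80:NB]
Op 4: route key 25: smallest pos >= 25 is 58 -> NA
Op 5: remove NB -> ring=[6:NC,58:NA]
Op 6: remove NA -> ring=[6:NC]
Op 7: add ND@57 -> ring=[6:NC,57:ND]
Op 8: add NE@99 -> ring=[6:NC,57:ND,99:NE]
Final route key 53: smallest pos >= 53 is 57 -> ND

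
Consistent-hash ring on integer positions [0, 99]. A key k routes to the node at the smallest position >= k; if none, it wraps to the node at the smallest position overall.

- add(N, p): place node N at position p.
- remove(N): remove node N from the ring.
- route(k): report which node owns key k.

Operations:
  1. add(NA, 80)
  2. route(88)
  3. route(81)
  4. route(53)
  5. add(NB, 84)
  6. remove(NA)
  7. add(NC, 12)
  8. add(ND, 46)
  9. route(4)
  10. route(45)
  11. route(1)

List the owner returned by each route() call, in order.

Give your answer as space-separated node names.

Answer: NA NA NA NC ND NC

Derivation:
Op 1: add NA@80 -> ring=[80:NA]
Op 2: route key 88: none >= 88, wrap to smallest pos 80 -> NA
Op 3: route key 81: none >= 81, wrap to smallest pos 80 -> NA
Op 4: route key 53: smallest pos >= 53 is 80 -> NA
Op 5: add NB@84 -> ring=[80:NA,84:NB]
Op 6: remove NA -> ring=[84:NB]
Op 7: add NC@12 -> ring=[12:NC,84:NB]
Op 8: add ND@46 -> ring=[12:NC,46:ND,84:NB]
Op 9: route key 4: smallest pos >= 4 is 12 -> NC
Op 10: route key 45: smallest pos >= 45 is 46 -> ND
Op 11: route key 1: smallest pos >= 1 is 12 -> NC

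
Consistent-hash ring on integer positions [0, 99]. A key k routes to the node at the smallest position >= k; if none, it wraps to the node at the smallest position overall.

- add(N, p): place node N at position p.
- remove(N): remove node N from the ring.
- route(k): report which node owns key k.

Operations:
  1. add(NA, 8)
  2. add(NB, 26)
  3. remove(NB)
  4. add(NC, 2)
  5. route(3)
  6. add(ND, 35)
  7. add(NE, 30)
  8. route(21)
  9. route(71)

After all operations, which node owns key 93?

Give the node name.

Op 1: add NA@8 -> ring=[8:NA]
Op 2: add NB@26 -> ring=[8:NA,26:NB]
Op 3: remove NB -> ring=[8:NA]
Op 4: add NC@2 -> ring=[2:NC,8:NA]
Op 5: route key 3: smallest pos >= 3 is 8 -> NA
Op 6: add ND@35 -> ring=[2:NC,8:NA,35:ND]
Op 7: add NE@30 -> ring=[2:NC,8:NA,30:NE,35:ND]
Op 8: route key 21: smallest pos >= 21 is 30 -> NE
Op 9: route key 71: none >= 71, wrap to smallest pos 2 -> NC
Final route key 93: none >= 93, wrap to smallest pos 2 -> NC

Answer: NC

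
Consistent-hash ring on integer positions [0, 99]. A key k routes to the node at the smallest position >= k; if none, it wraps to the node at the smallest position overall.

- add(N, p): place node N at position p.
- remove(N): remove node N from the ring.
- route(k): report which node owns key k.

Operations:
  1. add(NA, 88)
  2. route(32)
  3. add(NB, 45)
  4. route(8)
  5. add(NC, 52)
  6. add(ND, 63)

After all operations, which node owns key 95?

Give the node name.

Answer: NB

Derivation:
Op 1: add NA@88 -> ring=[88:NA]
Op 2: route key 32: smallest pos >= 32 is 88 -> NA
Op 3: add NB@45 -> ring=[45:NB,88:NA]
Op 4: route key 8: smallest pos >= 8 is 45 -> NB
Op 5: add NC@52 -> ring=[45:NB,52:NC,88:NA]
Op 6: add ND@63 -> ring=[45:NB,52:NC,63:ND,88:NA]
Final route key 95: none >= 95, wrap to smallest pos 45 -> NB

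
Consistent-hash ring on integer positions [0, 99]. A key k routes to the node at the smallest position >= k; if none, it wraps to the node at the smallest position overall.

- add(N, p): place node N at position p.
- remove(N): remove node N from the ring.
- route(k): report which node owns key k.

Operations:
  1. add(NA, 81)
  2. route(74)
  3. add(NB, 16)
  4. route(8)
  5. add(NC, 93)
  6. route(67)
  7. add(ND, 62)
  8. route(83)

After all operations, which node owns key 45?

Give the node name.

Answer: ND

Derivation:
Op 1: add NA@81 -> ring=[81:NA]
Op 2: route key 74: smallest pos >= 74 is 81 -> NA
Op 3: add NB@16 -> ring=[16:NB,81:NA]
Op 4: route key 8: smallest pos >= 8 is 16 -> NB
Op 5: add NC@93 -> ring=[16:NB,81:NA,93:NC]
Op 6: route key 67: smallest pos >= 67 is 81 -> NA
Op 7: add ND@62 -> ring=[16:NB,62:ND,81:NA,93:NC]
Op 8: route key 83: smallest pos >= 83 is 93 -> NC
Final route key 45: smallest pos >= 45 is 62 -> ND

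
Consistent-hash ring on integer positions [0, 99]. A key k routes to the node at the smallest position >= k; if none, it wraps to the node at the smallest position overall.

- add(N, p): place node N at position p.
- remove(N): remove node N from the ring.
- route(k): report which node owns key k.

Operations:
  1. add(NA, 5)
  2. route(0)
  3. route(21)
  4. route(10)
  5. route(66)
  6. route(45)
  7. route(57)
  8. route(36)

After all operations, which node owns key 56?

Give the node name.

Answer: NA

Derivation:
Op 1: add NA@5 -> ring=[5:NA]
Op 2: route key 0: smallest pos >= 0 is 5 -> NA
Op 3: route key 21: none >= 21, wrap to smallest pos 5 -> NA
Op 4: route key 10: none >= 10, wrap to smallest pos 5 -> NA
Op 5: route key 66: none >= 66, wrap to smallest pos 5 -> NA
Op 6: route key 45: none >= 45, wrap to smallest pos 5 -> NA
Op 7: route key 57: none >= 57, wrap to smallest pos 5 -> NA
Op 8: route key 36: none >= 36, wrap to smallest pos 5 -> NA
Final route key 56: none >= 56, wrap to smallest pos 5 -> NA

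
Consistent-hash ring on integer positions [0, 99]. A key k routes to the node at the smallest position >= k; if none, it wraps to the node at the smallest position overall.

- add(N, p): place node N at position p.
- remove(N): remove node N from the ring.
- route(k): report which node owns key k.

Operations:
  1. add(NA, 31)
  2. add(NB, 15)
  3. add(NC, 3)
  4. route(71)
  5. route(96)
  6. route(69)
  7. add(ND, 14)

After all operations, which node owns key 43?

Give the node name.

Op 1: add NA@31 -> ring=[31:NA]
Op 2: add NB@15 -> ring=[15:NB,31:NA]
Op 3: add NC@3 -> ring=[3:NC,15:NB,31:NA]
Op 4: route key 71: none >= 71, wrap to smallest pos 3 -> NC
Op 5: route key 96: none >= 96, wrap to smallest pos 3 -> NC
Op 6: route key 69: none >= 69, wrap to smallest pos 3 -> NC
Op 7: add ND@14 -> ring=[3:NC,14:ND,15:NB,31:NA]
Final route key 43: none >= 43, wrap to smallest pos 3 -> NC

Answer: NC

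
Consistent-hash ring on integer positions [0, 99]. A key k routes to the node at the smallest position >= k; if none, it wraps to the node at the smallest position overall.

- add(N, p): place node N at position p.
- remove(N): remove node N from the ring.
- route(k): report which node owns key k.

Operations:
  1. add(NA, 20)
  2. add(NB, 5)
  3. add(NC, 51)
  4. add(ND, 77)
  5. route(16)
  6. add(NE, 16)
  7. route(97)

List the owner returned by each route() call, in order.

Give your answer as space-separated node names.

Answer: NA NB

Derivation:
Op 1: add NA@20 -> ring=[20:NA]
Op 2: add NB@5 -> ring=[5:NB,20:NA]
Op 3: add NC@51 -> ring=[5:NB,20:NA,51:NC]
Op 4: add ND@77 -> ring=[5:NB,20:NA,51:NC,77:ND]
Op 5: route key 16: smallest pos >= 16 is 20 -> NA
Op 6: add NE@16 -> ring=[5:NB,16:NE,20:NA,51:NC,77:ND]
Op 7: route key 97: none >= 97, wrap to smallest pos 5 -> NB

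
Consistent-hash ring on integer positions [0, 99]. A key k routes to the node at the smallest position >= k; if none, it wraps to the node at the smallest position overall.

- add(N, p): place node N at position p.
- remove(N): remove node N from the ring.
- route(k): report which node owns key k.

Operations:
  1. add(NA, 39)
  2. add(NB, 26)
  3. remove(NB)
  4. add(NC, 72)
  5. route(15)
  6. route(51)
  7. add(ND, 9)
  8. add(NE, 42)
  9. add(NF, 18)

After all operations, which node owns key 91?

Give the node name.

Answer: ND

Derivation:
Op 1: add NA@39 -> ring=[39:NA]
Op 2: add NB@26 -> ring=[26:NB,39:NA]
Op 3: remove NB -> ring=[39:NA]
Op 4: add NC@72 -> ring=[39:NA,72:NC]
Op 5: route key 15: smallest pos >= 15 is 39 -> NA
Op 6: route key 51: smallest pos >= 51 is 72 -> NC
Op 7: add ND@9 -> ring=[9:ND,39:NA,72:NC]
Op 8: add NE@42 -> ring=[9:ND,39:NA,42:NE,72:NC]
Op 9: add NF@18 -> ring=[9:ND,18:NF,39:NA,42:NE,72:NC]
Final route key 91: none >= 91, wrap to smallest pos 9 -> ND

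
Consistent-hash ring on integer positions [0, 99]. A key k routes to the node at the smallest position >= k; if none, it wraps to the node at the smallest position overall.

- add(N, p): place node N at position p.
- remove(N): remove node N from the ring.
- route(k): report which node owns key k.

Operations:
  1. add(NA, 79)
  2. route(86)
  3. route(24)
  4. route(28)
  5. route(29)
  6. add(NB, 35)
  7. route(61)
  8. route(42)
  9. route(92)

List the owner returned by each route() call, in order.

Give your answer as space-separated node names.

Op 1: add NA@79 -> ring=[79:NA]
Op 2: route key 86: none >= 86, wrap to smallest pos 79 -> NA
Op 3: route key 24: smallest pos >= 24 is 79 -> NA
Op 4: route key 28: smallest pos >= 28 is 79 -> NA
Op 5: route key 29: smallest pos >= 29 is 79 -> NA
Op 6: add NB@35 -> ring=[35:NB,79:NA]
Op 7: route key 61: smallest pos >= 61 is 79 -> NA
Op 8: route key 42: smallest pos >= 42 is 79 -> NA
Op 9: route key 92: none >= 92, wrap to smallest pos 35 -> NB

Answer: NA NA NA NA NA NA NB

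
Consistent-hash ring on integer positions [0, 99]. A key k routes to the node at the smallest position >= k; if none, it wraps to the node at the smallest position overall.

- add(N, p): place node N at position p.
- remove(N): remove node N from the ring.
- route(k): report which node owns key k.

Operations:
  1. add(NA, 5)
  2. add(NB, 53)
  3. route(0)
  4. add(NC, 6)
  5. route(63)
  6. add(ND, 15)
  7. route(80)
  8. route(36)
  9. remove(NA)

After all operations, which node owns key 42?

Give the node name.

Answer: NB

Derivation:
Op 1: add NA@5 -> ring=[5:NA]
Op 2: add NB@53 -> ring=[5:NA,53:NB]
Op 3: route key 0: smallest pos >= 0 is 5 -> NA
Op 4: add NC@6 -> ring=[5:NA,6:NC,53:NB]
Op 5: route key 63: none >= 63, wrap to smallest pos 5 -> NA
Op 6: add ND@15 -> ring=[5:NA,6:NC,15:ND,53:NB]
Op 7: route key 80: none >= 80, wrap to smallest pos 5 -> NA
Op 8: route key 36: smallest pos >= 36 is 53 -> NB
Op 9: remove NA -> ring=[6:NC,15:ND,53:NB]
Final route key 42: smallest pos >= 42 is 53 -> NB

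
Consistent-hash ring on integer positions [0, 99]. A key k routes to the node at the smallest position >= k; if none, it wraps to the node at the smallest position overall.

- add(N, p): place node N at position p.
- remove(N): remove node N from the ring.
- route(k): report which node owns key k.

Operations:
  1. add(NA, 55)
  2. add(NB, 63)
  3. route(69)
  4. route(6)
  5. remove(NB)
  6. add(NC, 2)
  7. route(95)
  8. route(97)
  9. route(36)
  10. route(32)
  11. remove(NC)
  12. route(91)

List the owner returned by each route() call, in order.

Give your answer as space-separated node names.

Answer: NA NA NC NC NA NA NA

Derivation:
Op 1: add NA@55 -> ring=[55:NA]
Op 2: add NB@63 -> ring=[55:NA,63:NB]
Op 3: route key 69: none >= 69, wrap to smallest pos 55 -> NA
Op 4: route key 6: smallest pos >= 6 is 55 -> NA
Op 5: remove NB -> ring=[55:NA]
Op 6: add NC@2 -> ring=[2:NC,55:NA]
Op 7: route key 95: none >= 95, wrap to smallest pos 2 -> NC
Op 8: route key 97: none >= 97, wrap to smallest pos 2 -> NC
Op 9: route key 36: smallest pos >= 36 is 55 -> NA
Op 10: route key 32: smallest pos >= 32 is 55 -> NA
Op 11: remove NC -> ring=[55:NA]
Op 12: route key 91: none >= 91, wrap to smallest pos 55 -> NA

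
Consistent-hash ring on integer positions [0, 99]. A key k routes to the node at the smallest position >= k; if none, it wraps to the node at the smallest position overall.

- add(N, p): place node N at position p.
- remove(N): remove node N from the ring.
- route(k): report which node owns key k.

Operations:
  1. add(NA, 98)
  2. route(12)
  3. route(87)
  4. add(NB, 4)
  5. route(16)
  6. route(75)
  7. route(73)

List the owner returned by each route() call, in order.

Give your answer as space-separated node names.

Op 1: add NA@98 -> ring=[98:NA]
Op 2: route key 12: smallest pos >= 12 is 98 -> NA
Op 3: route key 87: smallest pos >= 87 is 98 -> NA
Op 4: add NB@4 -> ring=[4:NB,98:NA]
Op 5: route key 16: smallest pos >= 16 is 98 -> NA
Op 6: route key 75: smallest pos >= 75 is 98 -> NA
Op 7: route key 73: smallest pos >= 73 is 98 -> NA

Answer: NA NA NA NA NA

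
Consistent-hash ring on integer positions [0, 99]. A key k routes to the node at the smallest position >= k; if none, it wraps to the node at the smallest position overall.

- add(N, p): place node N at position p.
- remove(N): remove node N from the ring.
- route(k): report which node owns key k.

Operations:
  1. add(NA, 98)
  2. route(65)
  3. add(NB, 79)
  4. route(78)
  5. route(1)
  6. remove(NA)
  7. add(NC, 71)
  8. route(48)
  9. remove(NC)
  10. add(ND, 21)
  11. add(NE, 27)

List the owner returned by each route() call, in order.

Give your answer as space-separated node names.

Op 1: add NA@98 -> ring=[98:NA]
Op 2: route key 65: smallest pos >= 65 is 98 -> NA
Op 3: add NB@79 -> ring=[79:NB,98:NA]
Op 4: route key 78: smallest pos >= 78 is 79 -> NB
Op 5: route key 1: smallest pos >= 1 is 79 -> NB
Op 6: remove NA -> ring=[79:NB]
Op 7: add NC@71 -> ring=[71:NC,79:NB]
Op 8: route key 48: smallest pos >= 48 is 71 -> NC
Op 9: remove NC -> ring=[79:NB]
Op 10: add ND@21 -> ring=[21:ND,79:NB]
Op 11: add NE@27 -> ring=[21:ND,27:NE,79:NB]

Answer: NA NB NB NC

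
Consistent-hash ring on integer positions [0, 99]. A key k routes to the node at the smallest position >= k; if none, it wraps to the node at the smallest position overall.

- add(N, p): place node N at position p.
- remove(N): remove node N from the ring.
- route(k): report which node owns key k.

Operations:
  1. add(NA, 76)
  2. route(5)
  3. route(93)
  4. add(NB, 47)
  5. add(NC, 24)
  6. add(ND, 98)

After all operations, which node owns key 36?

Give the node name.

Op 1: add NA@76 -> ring=[76:NA]
Op 2: route key 5: smallest pos >= 5 is 76 -> NA
Op 3: route key 93: none >= 93, wrap to smallest pos 76 -> NA
Op 4: add NB@47 -> ring=[47:NB,76:NA]
Op 5: add NC@24 -> ring=[24:NC,47:NB,76:NA]
Op 6: add ND@98 -> ring=[24:NC,47:NB,76:NA,98:ND]
Final route key 36: smallest pos >= 36 is 47 -> NB

Answer: NB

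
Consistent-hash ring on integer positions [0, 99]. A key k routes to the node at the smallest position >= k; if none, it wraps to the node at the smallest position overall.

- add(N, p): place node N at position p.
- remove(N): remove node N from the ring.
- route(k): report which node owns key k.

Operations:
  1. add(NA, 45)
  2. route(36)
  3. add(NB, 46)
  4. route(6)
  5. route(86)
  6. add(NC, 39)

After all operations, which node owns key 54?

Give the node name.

Op 1: add NA@45 -> ring=[45:NA]
Op 2: route key 36: smallest pos >= 36 is 45 -> NA
Op 3: add NB@46 -> ring=[45:NA,46:NB]
Op 4: route key 6: smallest pos >= 6 is 45 -> NA
Op 5: route key 86: none >= 86, wrap to smallest pos 45 -> NA
Op 6: add NC@39 -> ring=[39:NC,45:NA,46:NB]
Final route key 54: none >= 54, wrap to smallest pos 39 -> NC

Answer: NC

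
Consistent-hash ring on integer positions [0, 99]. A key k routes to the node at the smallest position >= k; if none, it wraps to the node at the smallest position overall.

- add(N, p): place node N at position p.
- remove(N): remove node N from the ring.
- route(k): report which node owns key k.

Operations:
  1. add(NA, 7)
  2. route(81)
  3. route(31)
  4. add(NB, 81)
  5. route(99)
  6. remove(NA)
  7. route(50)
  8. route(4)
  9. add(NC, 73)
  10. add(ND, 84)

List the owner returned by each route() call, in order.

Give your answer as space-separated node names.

Answer: NA NA NA NB NB

Derivation:
Op 1: add NA@7 -> ring=[7:NA]
Op 2: route key 81: none >= 81, wrap to smallest pos 7 -> NA
Op 3: route key 31: none >= 31, wrap to smallest pos 7 -> NA
Op 4: add NB@81 -> ring=[7:NA,81:NB]
Op 5: route key 99: none >= 99, wrap to smallest pos 7 -> NA
Op 6: remove NA -> ring=[81:NB]
Op 7: route key 50: smallest pos >= 50 is 81 -> NB
Op 8: route key 4: smallest pos >= 4 is 81 -> NB
Op 9: add NC@73 -> ring=[73:NC,81:NB]
Op 10: add ND@84 -> ring=[73:NC,81:NB,84:ND]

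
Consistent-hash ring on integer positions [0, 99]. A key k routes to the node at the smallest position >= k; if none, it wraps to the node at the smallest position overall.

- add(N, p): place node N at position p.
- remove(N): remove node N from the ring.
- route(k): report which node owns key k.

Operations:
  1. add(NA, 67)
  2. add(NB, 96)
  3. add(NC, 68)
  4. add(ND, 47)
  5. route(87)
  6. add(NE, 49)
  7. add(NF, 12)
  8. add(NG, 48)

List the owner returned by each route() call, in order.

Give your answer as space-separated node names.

Answer: NB

Derivation:
Op 1: add NA@67 -> ring=[67:NA]
Op 2: add NB@96 -> ring=[67:NA,96:NB]
Op 3: add NC@68 -> ring=[67:NA,68:NC,96:NB]
Op 4: add ND@47 -> ring=[47:ND,67:NA,68:NC,96:NB]
Op 5: route key 87: smallest pos >= 87 is 96 -> NB
Op 6: add NE@49 -> ring=[47:ND,49:NE,67:NA,68:NC,96:NB]
Op 7: add NF@12 -> ring=[12:NF,47:ND,49:NE,67:NA,68:NC,96:NB]
Op 8: add NG@48 -> ring=[12:NF,47:ND,48:NG,49:NE,67:NA,68:NC,96:NB]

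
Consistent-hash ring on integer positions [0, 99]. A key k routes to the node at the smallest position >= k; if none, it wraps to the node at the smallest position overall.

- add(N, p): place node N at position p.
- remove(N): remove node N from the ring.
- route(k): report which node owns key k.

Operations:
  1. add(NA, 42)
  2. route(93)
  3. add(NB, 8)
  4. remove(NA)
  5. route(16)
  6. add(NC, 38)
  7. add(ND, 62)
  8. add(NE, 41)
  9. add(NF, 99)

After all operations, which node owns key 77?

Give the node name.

Answer: NF

Derivation:
Op 1: add NA@42 -> ring=[42:NA]
Op 2: route key 93: none >= 93, wrap to smallest pos 42 -> NA
Op 3: add NB@8 -> ring=[8:NB,42:NA]
Op 4: remove NA -> ring=[8:NB]
Op 5: route key 16: none >= 16, wrap to smallest pos 8 -> NB
Op 6: add NC@38 -> ring=[8:NB,38:NC]
Op 7: add ND@62 -> ring=[8:NB,38:NC,62:ND]
Op 8: add NE@41 -> ring=[8:NB,38:NC,41:NE,62:ND]
Op 9: add NF@99 -> ring=[8:NB,38:NC,41:NE,62:ND,99:NF]
Final route key 77: smallest pos >= 77 is 99 -> NF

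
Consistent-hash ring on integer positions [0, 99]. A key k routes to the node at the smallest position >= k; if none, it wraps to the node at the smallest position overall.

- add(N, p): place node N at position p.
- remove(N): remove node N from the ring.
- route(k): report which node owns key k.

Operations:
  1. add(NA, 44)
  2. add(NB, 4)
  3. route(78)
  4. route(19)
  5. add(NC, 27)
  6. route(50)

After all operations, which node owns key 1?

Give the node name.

Op 1: add NA@44 -> ring=[44:NA]
Op 2: add NB@4 -> ring=[4:NB,44:NA]
Op 3: route key 78: none >= 78, wrap to smallest pos 4 -> NB
Op 4: route key 19: smallest pos >= 19 is 44 -> NA
Op 5: add NC@27 -> ring=[4:NB,27:NC,44:NA]
Op 6: route key 50: none >= 50, wrap to smallest pos 4 -> NB
Final route key 1: smallest pos >= 1 is 4 -> NB

Answer: NB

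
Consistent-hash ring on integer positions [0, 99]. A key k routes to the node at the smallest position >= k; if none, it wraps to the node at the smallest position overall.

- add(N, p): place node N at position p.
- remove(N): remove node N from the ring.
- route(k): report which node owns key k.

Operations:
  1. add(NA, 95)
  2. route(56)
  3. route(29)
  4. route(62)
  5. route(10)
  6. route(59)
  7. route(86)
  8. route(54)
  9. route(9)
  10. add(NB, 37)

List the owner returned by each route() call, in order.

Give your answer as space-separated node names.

Answer: NA NA NA NA NA NA NA NA

Derivation:
Op 1: add NA@95 -> ring=[95:NA]
Op 2: route key 56: smallest pos >= 56 is 95 -> NA
Op 3: route key 29: smallest pos >= 29 is 95 -> NA
Op 4: route key 62: smallest pos >= 62 is 95 -> NA
Op 5: route key 10: smallest pos >= 10 is 95 -> NA
Op 6: route key 59: smallest pos >= 59 is 95 -> NA
Op 7: route key 86: smallest pos >= 86 is 95 -> NA
Op 8: route key 54: smallest pos >= 54 is 95 -> NA
Op 9: route key 9: smallest pos >= 9 is 95 -> NA
Op 10: add NB@37 -> ring=[37:NB,95:NA]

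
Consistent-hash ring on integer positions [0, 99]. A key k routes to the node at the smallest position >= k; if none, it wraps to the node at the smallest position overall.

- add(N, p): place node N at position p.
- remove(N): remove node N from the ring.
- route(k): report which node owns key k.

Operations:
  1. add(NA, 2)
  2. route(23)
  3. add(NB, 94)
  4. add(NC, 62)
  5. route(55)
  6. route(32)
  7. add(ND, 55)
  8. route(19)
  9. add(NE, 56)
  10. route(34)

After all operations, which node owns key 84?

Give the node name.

Op 1: add NA@2 -> ring=[2:NA]
Op 2: route key 23: none >= 23, wrap to smallest pos 2 -> NA
Op 3: add NB@94 -> ring=[2:NA,94:NB]
Op 4: add NC@62 -> ring=[2:NA,62:NC,94:NB]
Op 5: route key 55: smallest pos >= 55 is 62 -> NC
Op 6: route key 32: smallest pos >= 32 is 62 -> NC
Op 7: add ND@55 -> ring=[2:NA,55:ND,62:NC,94:NB]
Op 8: route key 19: smallest pos >= 19 is 55 -> ND
Op 9: add NE@56 -> ring=[2:NA,55:ND,56:NE,62:NC,94:NB]
Op 10: route key 34: smallest pos >= 34 is 55 -> ND
Final route key 84: smallest pos >= 84 is 94 -> NB

Answer: NB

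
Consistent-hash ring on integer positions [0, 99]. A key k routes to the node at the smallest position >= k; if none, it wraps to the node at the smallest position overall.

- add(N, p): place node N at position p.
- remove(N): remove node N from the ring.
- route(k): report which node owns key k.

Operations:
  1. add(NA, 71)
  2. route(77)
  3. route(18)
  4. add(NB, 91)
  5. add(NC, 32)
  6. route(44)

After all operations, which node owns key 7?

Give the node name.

Answer: NC

Derivation:
Op 1: add NA@71 -> ring=[71:NA]
Op 2: route key 77: none >= 77, wrap to smallest pos 71 -> NA
Op 3: route key 18: smallest pos >= 18 is 71 -> NA
Op 4: add NB@91 -> ring=[71:NA,91:NB]
Op 5: add NC@32 -> ring=[32:NC,71:NA,91:NB]
Op 6: route key 44: smallest pos >= 44 is 71 -> NA
Final route key 7: smallest pos >= 7 is 32 -> NC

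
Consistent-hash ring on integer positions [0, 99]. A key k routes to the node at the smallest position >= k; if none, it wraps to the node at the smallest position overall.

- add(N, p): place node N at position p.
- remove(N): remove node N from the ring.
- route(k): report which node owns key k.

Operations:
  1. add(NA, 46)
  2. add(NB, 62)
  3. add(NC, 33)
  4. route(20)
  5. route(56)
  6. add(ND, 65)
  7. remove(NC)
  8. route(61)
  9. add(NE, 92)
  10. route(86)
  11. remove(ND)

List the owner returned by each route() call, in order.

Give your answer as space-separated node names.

Answer: NC NB NB NE

Derivation:
Op 1: add NA@46 -> ring=[46:NA]
Op 2: add NB@62 -> ring=[46:NA,62:NB]
Op 3: add NC@33 -> ring=[33:NC,46:NA,62:NB]
Op 4: route key 20: smallest pos >= 20 is 33 -> NC
Op 5: route key 56: smallest pos >= 56 is 62 -> NB
Op 6: add ND@65 -> ring=[33:NC,46:NA,62:NB,65:ND]
Op 7: remove NC -> ring=[46:NA,62:NB,65:ND]
Op 8: route key 61: smallest pos >= 61 is 62 -> NB
Op 9: add NE@92 -> ring=[46:NA,62:NB,65:ND,92:NE]
Op 10: route key 86: smallest pos >= 86 is 92 -> NE
Op 11: remove ND -> ring=[46:NA,62:NB,92:NE]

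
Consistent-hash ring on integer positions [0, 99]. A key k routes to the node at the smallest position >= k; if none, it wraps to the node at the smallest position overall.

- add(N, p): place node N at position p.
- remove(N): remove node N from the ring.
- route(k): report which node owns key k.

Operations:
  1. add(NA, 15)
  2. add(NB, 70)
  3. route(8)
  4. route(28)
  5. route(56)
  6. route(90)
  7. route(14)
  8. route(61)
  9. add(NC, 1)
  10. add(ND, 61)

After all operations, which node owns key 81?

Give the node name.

Answer: NC

Derivation:
Op 1: add NA@15 -> ring=[15:NA]
Op 2: add NB@70 -> ring=[15:NA,70:NB]
Op 3: route key 8: smallest pos >= 8 is 15 -> NA
Op 4: route key 28: smallest pos >= 28 is 70 -> NB
Op 5: route key 56: smallest pos >= 56 is 70 -> NB
Op 6: route key 90: none >= 90, wrap to smallest pos 15 -> NA
Op 7: route key 14: smallest pos >= 14 is 15 -> NA
Op 8: route key 61: smallest pos >= 61 is 70 -> NB
Op 9: add NC@1 -> ring=[1:NC,15:NA,70:NB]
Op 10: add ND@61 -> ring=[1:NC,15:NA,61:ND,70:NB]
Final route key 81: none >= 81, wrap to smallest pos 1 -> NC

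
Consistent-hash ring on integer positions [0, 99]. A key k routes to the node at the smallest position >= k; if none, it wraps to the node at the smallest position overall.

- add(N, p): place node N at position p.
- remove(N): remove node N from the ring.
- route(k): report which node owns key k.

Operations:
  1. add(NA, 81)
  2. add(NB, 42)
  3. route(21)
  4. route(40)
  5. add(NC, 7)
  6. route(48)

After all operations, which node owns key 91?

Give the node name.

Answer: NC

Derivation:
Op 1: add NA@81 -> ring=[81:NA]
Op 2: add NB@42 -> ring=[42:NB,81:NA]
Op 3: route key 21: smallest pos >= 21 is 42 -> NB
Op 4: route key 40: smallest pos >= 40 is 42 -> NB
Op 5: add NC@7 -> ring=[7:NC,42:NB,81:NA]
Op 6: route key 48: smallest pos >= 48 is 81 -> NA
Final route key 91: none >= 91, wrap to smallest pos 7 -> NC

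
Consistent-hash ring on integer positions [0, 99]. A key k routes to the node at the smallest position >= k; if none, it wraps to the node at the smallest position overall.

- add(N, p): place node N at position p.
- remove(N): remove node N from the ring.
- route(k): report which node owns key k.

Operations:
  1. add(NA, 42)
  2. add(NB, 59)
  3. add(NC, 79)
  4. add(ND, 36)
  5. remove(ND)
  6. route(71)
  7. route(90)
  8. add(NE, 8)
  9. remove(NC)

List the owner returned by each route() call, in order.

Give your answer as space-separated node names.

Op 1: add NA@42 -> ring=[42:NA]
Op 2: add NB@59 -> ring=[42:NA,59:NB]
Op 3: add NC@79 -> ring=[42:NA,59:NB,79:NC]
Op 4: add ND@36 -> ring=[36:ND,42:NA,59:NB,79:NC]
Op 5: remove ND -> ring=[42:NA,59:NB,79:NC]
Op 6: route key 71: smallest pos >= 71 is 79 -> NC
Op 7: route key 90: none >= 90, wrap to smallest pos 42 -> NA
Op 8: add NE@8 -> ring=[8:NE,42:NA,59:NB,79:NC]
Op 9: remove NC -> ring=[8:NE,42:NA,59:NB]

Answer: NC NA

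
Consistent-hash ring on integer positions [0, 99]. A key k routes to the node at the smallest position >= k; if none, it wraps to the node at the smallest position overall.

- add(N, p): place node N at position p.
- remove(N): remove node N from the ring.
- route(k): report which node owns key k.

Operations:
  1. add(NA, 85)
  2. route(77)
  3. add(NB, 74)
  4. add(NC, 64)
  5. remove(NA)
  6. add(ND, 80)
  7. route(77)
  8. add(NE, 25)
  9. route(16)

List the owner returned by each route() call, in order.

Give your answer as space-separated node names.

Answer: NA ND NE

Derivation:
Op 1: add NA@85 -> ring=[85:NA]
Op 2: route key 77: smallest pos >= 77 is 85 -> NA
Op 3: add NB@74 -> ring=[74:NB,85:NA]
Op 4: add NC@64 -> ring=[64:NC,74:NB,85:NA]
Op 5: remove NA -> ring=[64:NC,74:NB]
Op 6: add ND@80 -> ring=[64:NC,74:NB,80:ND]
Op 7: route key 77: smallest pos >= 77 is 80 -> ND
Op 8: add NE@25 -> ring=[25:NE,64:NC,74:NB,80:ND]
Op 9: route key 16: smallest pos >= 16 is 25 -> NE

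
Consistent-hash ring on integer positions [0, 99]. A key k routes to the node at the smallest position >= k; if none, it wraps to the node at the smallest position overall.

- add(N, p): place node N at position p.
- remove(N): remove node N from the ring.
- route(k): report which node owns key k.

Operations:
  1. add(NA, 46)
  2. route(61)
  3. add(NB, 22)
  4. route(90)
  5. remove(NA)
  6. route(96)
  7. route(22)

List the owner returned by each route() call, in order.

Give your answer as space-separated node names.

Answer: NA NB NB NB

Derivation:
Op 1: add NA@46 -> ring=[46:NA]
Op 2: route key 61: none >= 61, wrap to smallest pos 46 -> NA
Op 3: add NB@22 -> ring=[22:NB,46:NA]
Op 4: route key 90: none >= 90, wrap to smallest pos 22 -> NB
Op 5: remove NA -> ring=[22:NB]
Op 6: route key 96: none >= 96, wrap to smallest pos 22 -> NB
Op 7: route key 22: smallest pos >= 22 is 22 -> NB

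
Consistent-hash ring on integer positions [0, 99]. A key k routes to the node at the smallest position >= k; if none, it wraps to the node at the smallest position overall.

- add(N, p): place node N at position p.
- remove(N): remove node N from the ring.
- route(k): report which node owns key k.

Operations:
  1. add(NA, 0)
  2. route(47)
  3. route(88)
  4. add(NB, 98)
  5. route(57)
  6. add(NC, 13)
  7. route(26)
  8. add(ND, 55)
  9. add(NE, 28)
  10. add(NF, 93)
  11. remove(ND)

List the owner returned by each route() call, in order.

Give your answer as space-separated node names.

Op 1: add NA@0 -> ring=[0:NA]
Op 2: route key 47: none >= 47, wrap to smallest pos 0 -> NA
Op 3: route key 88: none >= 88, wrap to smallest pos 0 -> NA
Op 4: add NB@98 -> ring=[0:NA,98:NB]
Op 5: route key 57: smallest pos >= 57 is 98 -> NB
Op 6: add NC@13 -> ring=[0:NA,13:NC,98:NB]
Op 7: route key 26: smallest pos >= 26 is 98 -> NB
Op 8: add ND@55 -> ring=[0:NA,13:NC,55:ND,98:NB]
Op 9: add NE@28 -> ring=[0:NA,13:NC,28:NE,55:ND,98:NB]
Op 10: add NF@93 -> ring=[0:NA,13:NC,28:NE,55:ND,93:NF,98:NB]
Op 11: remove ND -> ring=[0:NA,13:NC,28:NE,93:NF,98:NB]

Answer: NA NA NB NB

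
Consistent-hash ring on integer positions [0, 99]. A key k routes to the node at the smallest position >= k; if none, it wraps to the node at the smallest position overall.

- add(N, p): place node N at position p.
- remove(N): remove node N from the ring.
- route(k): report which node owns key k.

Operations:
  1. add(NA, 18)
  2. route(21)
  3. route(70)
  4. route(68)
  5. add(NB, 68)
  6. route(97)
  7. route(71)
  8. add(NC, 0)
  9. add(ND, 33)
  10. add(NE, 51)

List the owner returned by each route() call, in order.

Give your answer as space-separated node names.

Answer: NA NA NA NA NA

Derivation:
Op 1: add NA@18 -> ring=[18:NA]
Op 2: route key 21: none >= 21, wrap to smallest pos 18 -> NA
Op 3: route key 70: none >= 70, wrap to smallest pos 18 -> NA
Op 4: route key 68: none >= 68, wrap to smallest pos 18 -> NA
Op 5: add NB@68 -> ring=[18:NA,68:NB]
Op 6: route key 97: none >= 97, wrap to smallest pos 18 -> NA
Op 7: route key 71: none >= 71, wrap to smallest pos 18 -> NA
Op 8: add NC@0 -> ring=[0:NC,18:NA,68:NB]
Op 9: add ND@33 -> ring=[0:NC,18:NA,33:ND,68:NB]
Op 10: add NE@51 -> ring=[0:NC,18:NA,33:ND,51:NE,68:NB]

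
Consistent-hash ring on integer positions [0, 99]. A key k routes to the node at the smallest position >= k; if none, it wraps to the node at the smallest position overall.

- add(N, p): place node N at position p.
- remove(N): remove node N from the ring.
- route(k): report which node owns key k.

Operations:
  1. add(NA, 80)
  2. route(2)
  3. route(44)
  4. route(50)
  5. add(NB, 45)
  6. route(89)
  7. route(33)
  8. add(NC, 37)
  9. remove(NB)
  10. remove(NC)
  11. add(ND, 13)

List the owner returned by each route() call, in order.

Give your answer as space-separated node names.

Answer: NA NA NA NB NB

Derivation:
Op 1: add NA@80 -> ring=[80:NA]
Op 2: route key 2: smallest pos >= 2 is 80 -> NA
Op 3: route key 44: smallest pos >= 44 is 80 -> NA
Op 4: route key 50: smallest pos >= 50 is 80 -> NA
Op 5: add NB@45 -> ring=[45:NB,80:NA]
Op 6: route key 89: none >= 89, wrap to smallest pos 45 -> NB
Op 7: route key 33: smallest pos >= 33 is 45 -> NB
Op 8: add NC@37 -> ring=[37:NC,45:NB,80:NA]
Op 9: remove NB -> ring=[37:NC,80:NA]
Op 10: remove NC -> ring=[80:NA]
Op 11: add ND@13 -> ring=[13:ND,80:NA]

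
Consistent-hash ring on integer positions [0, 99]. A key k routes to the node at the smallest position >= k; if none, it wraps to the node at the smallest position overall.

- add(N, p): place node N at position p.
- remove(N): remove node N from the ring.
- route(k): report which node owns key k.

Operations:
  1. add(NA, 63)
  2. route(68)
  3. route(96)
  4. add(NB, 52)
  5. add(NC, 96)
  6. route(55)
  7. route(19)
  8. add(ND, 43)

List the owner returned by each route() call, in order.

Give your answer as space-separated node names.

Answer: NA NA NA NB

Derivation:
Op 1: add NA@63 -> ring=[63:NA]
Op 2: route key 68: none >= 68, wrap to smallest pos 63 -> NA
Op 3: route key 96: none >= 96, wrap to smallest pos 63 -> NA
Op 4: add NB@52 -> ring=[52:NB,63:NA]
Op 5: add NC@96 -> ring=[52:NB,63:NA,96:NC]
Op 6: route key 55: smallest pos >= 55 is 63 -> NA
Op 7: route key 19: smallest pos >= 19 is 52 -> NB
Op 8: add ND@43 -> ring=[43:ND,52:NB,63:NA,96:NC]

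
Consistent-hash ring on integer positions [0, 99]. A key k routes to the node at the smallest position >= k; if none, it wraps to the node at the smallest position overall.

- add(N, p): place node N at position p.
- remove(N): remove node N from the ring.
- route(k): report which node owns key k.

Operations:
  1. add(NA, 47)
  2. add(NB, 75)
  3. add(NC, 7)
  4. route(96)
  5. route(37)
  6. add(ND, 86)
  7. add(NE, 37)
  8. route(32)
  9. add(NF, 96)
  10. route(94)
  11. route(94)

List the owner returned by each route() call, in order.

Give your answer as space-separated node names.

Op 1: add NA@47 -> ring=[47:NA]
Op 2: add NB@75 -> ring=[47:NA,75:NB]
Op 3: add NC@7 -> ring=[7:NC,47:NA,75:NB]
Op 4: route key 96: none >= 96, wrap to smallest pos 7 -> NC
Op 5: route key 37: smallest pos >= 37 is 47 -> NA
Op 6: add ND@86 -> ring=[7:NC,47:NA,75:NB,86:ND]
Op 7: add NE@37 -> ring=[7:NC,37:NE,47:NA,75:NB,86:ND]
Op 8: route key 32: smallest pos >= 32 is 37 -> NE
Op 9: add NF@96 -> ring=[7:NC,37:NE,47:NA,75:NB,86:ND,96:NF]
Op 10: route key 94: smallest pos >= 94 is 96 -> NF
Op 11: route key 94: smallest pos >= 94 is 96 -> NF

Answer: NC NA NE NF NF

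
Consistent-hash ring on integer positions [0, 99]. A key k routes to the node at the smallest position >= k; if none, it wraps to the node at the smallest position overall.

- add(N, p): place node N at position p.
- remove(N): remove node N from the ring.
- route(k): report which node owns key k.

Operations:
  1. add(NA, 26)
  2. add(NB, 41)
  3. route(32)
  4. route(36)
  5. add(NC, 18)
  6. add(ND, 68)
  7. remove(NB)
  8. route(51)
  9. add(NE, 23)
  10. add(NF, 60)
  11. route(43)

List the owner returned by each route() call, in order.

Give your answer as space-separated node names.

Answer: NB NB ND NF

Derivation:
Op 1: add NA@26 -> ring=[26:NA]
Op 2: add NB@41 -> ring=[26:NA,41:NB]
Op 3: route key 32: smallest pos >= 32 is 41 -> NB
Op 4: route key 36: smallest pos >= 36 is 41 -> NB
Op 5: add NC@18 -> ring=[18:NC,26:NA,41:NB]
Op 6: add ND@68 -> ring=[18:NC,26:NA,41:NB,68:ND]
Op 7: remove NB -> ring=[18:NC,26:NA,68:ND]
Op 8: route key 51: smallest pos >= 51 is 68 -> ND
Op 9: add NE@23 -> ring=[18:NC,23:NE,26:NA,68:ND]
Op 10: add NF@60 -> ring=[18:NC,23:NE,26:NA,60:NF,68:ND]
Op 11: route key 43: smallest pos >= 43 is 60 -> NF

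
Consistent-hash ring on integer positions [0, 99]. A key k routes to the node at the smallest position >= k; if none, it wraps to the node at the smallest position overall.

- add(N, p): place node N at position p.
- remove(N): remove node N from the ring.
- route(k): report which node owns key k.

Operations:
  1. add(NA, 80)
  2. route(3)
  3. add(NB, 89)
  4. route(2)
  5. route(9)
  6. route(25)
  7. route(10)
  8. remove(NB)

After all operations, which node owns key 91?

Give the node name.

Op 1: add NA@80 -> ring=[80:NA]
Op 2: route key 3: smallest pos >= 3 is 80 -> NA
Op 3: add NB@89 -> ring=[80:NA,89:NB]
Op 4: route key 2: smallest pos >= 2 is 80 -> NA
Op 5: route key 9: smallest pos >= 9 is 80 -> NA
Op 6: route key 25: smallest pos >= 25 is 80 -> NA
Op 7: route key 10: smallest pos >= 10 is 80 -> NA
Op 8: remove NB -> ring=[80:NA]
Final route key 91: none >= 91, wrap to smallest pos 80 -> NA

Answer: NA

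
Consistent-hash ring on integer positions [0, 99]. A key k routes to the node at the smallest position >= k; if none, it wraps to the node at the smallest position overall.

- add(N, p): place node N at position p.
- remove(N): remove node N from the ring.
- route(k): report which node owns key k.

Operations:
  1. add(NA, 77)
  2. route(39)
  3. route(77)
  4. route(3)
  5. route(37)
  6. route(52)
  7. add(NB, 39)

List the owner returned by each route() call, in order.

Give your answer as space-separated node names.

Answer: NA NA NA NA NA

Derivation:
Op 1: add NA@77 -> ring=[77:NA]
Op 2: route key 39: smallest pos >= 39 is 77 -> NA
Op 3: route key 77: smallest pos >= 77 is 77 -> NA
Op 4: route key 3: smallest pos >= 3 is 77 -> NA
Op 5: route key 37: smallest pos >= 37 is 77 -> NA
Op 6: route key 52: smallest pos >= 52 is 77 -> NA
Op 7: add NB@39 -> ring=[39:NB,77:NA]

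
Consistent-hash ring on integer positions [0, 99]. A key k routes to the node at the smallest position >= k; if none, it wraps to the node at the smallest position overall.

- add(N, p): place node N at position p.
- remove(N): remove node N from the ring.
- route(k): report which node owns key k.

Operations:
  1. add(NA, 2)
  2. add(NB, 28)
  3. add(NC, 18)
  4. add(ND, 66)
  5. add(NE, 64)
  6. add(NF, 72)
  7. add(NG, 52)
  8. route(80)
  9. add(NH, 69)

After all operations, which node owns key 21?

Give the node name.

Op 1: add NA@2 -> ring=[2:NA]
Op 2: add NB@28 -> ring=[2:NA,28:NB]
Op 3: add NC@18 -> ring=[2:NA,18:NC,28:NB]
Op 4: add ND@66 -> ring=[2:NA,18:NC,28:NB,66:ND]
Op 5: add NE@64 -> ring=[2:NA,18:NC,28:NB,64:NE,66:ND]
Op 6: add NF@72 -> ring=[2:NA,18:NC,28:NB,64:NE,66:ND,72:NF]
Op 7: add NG@52 -> ring=[2:NA,18:NC,28:NB,52:NG,64:NE,66:ND,72:NF]
Op 8: route key 80: none >= 80, wrap to smallest pos 2 -> NA
Op 9: add NH@69 -> ring=[2:NA,18:NC,28:NB,52:NG,64:NE,66:ND,69:NH,72:NF]
Final route key 21: smallest pos >= 21 is 28 -> NB

Answer: NB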